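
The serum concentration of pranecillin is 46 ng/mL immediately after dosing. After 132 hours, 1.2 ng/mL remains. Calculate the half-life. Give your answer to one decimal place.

25.1 hours

A/A₀ = 1.2/46 ≈ 0.026087.
n = log₂(38.333) ≈ 5.2605 half-lives elapsed in 132 hours.
t½ = 132/5.2605 ≈ 25.093 hours.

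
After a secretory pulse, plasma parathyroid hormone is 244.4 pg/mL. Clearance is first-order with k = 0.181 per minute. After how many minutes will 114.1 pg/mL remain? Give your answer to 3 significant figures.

t½ = ln 2 / k = 0.69315 / 0.181 ≈ 3.8295 minutes.
Fraction remaining = 114.1/244.4 ≈ 0.46686.
n = log₂(244.4/114.1) = ln(2.142)/ln 2 ≈ 1.0989 half-lives.
t = n × t½ = 1.0989 × 3.8295 ≈ 4.2085 minutes.

4.21 minutes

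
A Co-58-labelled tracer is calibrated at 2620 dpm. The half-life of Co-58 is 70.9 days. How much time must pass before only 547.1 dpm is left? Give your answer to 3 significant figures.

160 days

Fraction remaining = 547.1/2620 ≈ 0.20882.
n = log₂(2620/547.1) = ln(4.7889)/ln 2 ≈ 2.2597 half-lives.
t = n × t½ = 2.2597 × 70.9 ≈ 160.21 days.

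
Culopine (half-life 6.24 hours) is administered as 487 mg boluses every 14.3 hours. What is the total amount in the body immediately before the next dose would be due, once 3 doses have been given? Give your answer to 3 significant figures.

The 3 doses were given 42.9, 28.6, 14.3 hours ago.
Total = 487·(1/2)^(42.9/6.24) + 487·(1/2)^(28.6/6.24) + 487·(1/2)^(14.3/6.24)
      = 4.149 + 20.315 + 99.465 ≈ 123.93 mg.

124 mg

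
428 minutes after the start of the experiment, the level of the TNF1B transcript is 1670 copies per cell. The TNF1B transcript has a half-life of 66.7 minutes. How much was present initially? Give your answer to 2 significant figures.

Number of half-lives elapsed: n = 428/66.7 ≈ 6.4168.
A₀ = A × 2^n = 1670 × 2^6.4168 = 1670 × 85.437 ≈ 142680 copies per cell.

140000 copies per cell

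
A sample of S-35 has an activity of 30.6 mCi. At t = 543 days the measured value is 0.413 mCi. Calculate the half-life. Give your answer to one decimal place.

87.4 days

A/A₀ = 0.413/30.6 ≈ 0.013497.
n = log₂(74.092) ≈ 6.2112 half-lives elapsed in 543 days.
t½ = 543/6.2112 ≈ 87.422 days.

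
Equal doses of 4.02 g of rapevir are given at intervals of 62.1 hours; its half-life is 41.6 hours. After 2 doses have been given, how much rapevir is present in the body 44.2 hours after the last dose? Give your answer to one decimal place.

The 2 doses were given 106.3, 44.2 hours ago.
Total = 4.02·(1/2)^(106.3/41.6) + 4.02·(1/2)^(44.2/41.6)
      = 0.68392 + 1.9248 ≈ 2.6087 g.

2.6 g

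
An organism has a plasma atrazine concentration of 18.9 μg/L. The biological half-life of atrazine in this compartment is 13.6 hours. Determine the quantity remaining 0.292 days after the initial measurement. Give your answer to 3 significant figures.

13.2 μg/L

Convert the elapsed time: 0.292 days = 7.008 hours.
Number of half-lives: n = 7.008/13.6 ≈ 0.51529.
Remaining = 18.9 × (1/2)^0.51529 = 18.9 × 0.69965 ≈ 13.223 μg/L.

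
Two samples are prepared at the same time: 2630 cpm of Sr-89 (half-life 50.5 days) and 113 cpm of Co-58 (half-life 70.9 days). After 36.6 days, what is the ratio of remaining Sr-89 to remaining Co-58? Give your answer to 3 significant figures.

Sr-89: 2630 × (1/2)^(36.6/50.5) = 2630 × (1/2)^0.72475 ≈ 1591.4 cpm.
Co-58: 113 × (1/2)^(36.6/70.9) = 113 × (1/2)^0.51622 ≈ 79.01 cpm.
Ratio ≈ 1591.4 / 79.01 ≈ 20.142.

20.1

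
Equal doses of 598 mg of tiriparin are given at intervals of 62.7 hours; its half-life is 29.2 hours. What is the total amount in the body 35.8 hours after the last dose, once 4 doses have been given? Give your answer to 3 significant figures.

The 4 doses were given 223.9, 161.2, 98.5, 35.8 hours ago.
Total = 598·(1/2)^(223.9/29.2) + 598·(1/2)^(161.2/29.2) + 598·(1/2)^(98.5/29.2) + 598·(1/2)^(35.8/29.2)
      = 2.9408 + 13.027 + 57.709 + 255.64 ≈ 329.32 mg.

329 mg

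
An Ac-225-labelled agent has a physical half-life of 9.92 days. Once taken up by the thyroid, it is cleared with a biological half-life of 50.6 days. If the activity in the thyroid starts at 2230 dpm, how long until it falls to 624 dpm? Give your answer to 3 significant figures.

15.2 days

1/t_eff = 1/t_phys + 1/t_biol = 1/9.92 + 1/50.6 = 0.12057 per day.
t_eff = 9.92 × 50.6 / (9.92 + 50.6) ≈ 8.294 days.
n = log₂(2230/624) ≈ 1.8374; t = 1.8374 × 8.294 ≈ 15.24 days.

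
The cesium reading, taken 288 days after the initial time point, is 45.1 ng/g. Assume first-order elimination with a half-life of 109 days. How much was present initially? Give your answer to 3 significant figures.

282 ng/g

Number of half-lives elapsed: n = 288/109 ≈ 2.6422.
A₀ = A × 2^n = 45.1 × 2^2.6422 = 45.1 × 6.2428 ≈ 281.55 ng/g.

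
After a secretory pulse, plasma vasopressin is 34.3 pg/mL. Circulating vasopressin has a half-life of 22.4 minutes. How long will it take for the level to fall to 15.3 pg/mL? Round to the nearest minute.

26 minutes

Fraction remaining = 15.3/34.3 ≈ 0.44606.
n = log₂(34.3/15.3) = ln(2.2418)/ln 2 ≈ 1.1647 half-lives.
t = n × t½ = 1.1647 × 22.4 ≈ 26.089 minutes.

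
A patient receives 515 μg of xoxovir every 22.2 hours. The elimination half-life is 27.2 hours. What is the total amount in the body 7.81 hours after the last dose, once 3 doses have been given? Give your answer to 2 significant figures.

800 μg

The 3 doses were given 52.21, 30.01, 7.81 hours ago.
Total = 515·(1/2)^(52.21/27.2) + 515·(1/2)^(30.01/27.2) + 515·(1/2)^(7.81/27.2)
      = 136.14 + 239.71 + 422.06 ≈ 797.9 μg.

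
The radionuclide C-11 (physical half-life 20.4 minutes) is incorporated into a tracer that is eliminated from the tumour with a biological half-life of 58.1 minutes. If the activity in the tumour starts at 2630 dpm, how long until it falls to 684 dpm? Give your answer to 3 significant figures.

29.3 minutes

1/t_eff = 1/t_phys + 1/t_biol = 1/20.4 + 1/58.1 = 0.066231 per minute.
t_eff = 20.4 × 58.1 / (20.4 + 58.1) ≈ 15.099 minutes.
n = log₂(2630/684) ≈ 1.943; t = 1.943 × 15.099 ≈ 29.336 minutes.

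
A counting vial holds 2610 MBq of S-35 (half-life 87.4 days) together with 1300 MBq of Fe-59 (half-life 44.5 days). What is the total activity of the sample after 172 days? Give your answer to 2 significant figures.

760 MBq

S-35: 2610 × (1/2)^(172/87.4) = 2610 × (1/2)^1.968 ≈ 667.15 MBq.
Fe-59: 1300 × (1/2)^(172/44.5) = 1300 × (1/2)^3.8652 ≈ 89.21 MBq.
Total = 667.15 + 89.21 ≈ 756.36 MBq.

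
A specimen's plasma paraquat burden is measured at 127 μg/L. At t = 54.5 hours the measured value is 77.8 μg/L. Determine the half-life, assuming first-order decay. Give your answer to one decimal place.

A/A₀ = 77.8/127 ≈ 0.6126.
n = log₂(1.6324) ≈ 0.70699 half-lives elapsed in 54.5 hours.
t½ = 54.5/0.70699 ≈ 77.088 hours.

77.1 hours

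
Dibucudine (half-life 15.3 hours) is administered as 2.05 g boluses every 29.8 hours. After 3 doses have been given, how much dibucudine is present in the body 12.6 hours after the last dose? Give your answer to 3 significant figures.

The 3 doses were given 72.2, 42.4, 12.6 hours ago.
Total = 2.05·(1/2)^(72.2/15.3) + 2.05·(1/2)^(42.4/15.3) + 2.05·(1/2)^(12.6/15.3)
      = 0.077841 + 0.30028 + 1.1584 ≈ 1.5365 g.

1.54 g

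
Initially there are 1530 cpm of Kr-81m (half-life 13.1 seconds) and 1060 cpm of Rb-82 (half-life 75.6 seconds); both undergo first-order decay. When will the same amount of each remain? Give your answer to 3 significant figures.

8.39 seconds

Set 1530·(1/2)^(t/13.1) = 1060·(1/2)^(t/75.6).
Taking log₂: log₂(1530/1060) = t·(1/13.1 − 1/75.6).
log₂(1.4434) = 0.52947; 1/13.1 − 1/75.6 = 0.063108.
t = 0.52947 / 0.063108 ≈ 8.3898 seconds.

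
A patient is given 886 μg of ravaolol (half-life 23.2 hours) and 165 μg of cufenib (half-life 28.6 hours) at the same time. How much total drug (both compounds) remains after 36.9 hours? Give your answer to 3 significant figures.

ravaolol: 886 × (1/2)^(36.9/23.2) = 886 × (1/2)^1.5905 ≈ 294.2 μg.
cufenib: 165 × (1/2)^(36.9/28.6) = 165 × (1/2)^1.2902 ≈ 67.467 μg.
Total = 294.2 + 67.467 ≈ 361.67 μg.

362 μg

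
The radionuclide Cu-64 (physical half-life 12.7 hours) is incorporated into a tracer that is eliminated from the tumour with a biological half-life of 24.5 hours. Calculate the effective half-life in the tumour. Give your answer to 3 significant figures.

1/t_eff = 1/t_phys + 1/t_biol = 1/12.7 + 1/24.5 = 0.11956 per hour.
t_eff = 12.7 × 24.5 / (12.7 + 24.5) ≈ 8.3642 hours.

8.36 hours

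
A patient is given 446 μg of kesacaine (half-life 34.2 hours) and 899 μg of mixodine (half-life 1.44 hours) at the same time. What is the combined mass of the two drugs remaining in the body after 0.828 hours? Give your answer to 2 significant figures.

1000 μg

kesacaine: 446 × (1/2)^(0.828/34.2) = 446 × (1/2)^0.024211 ≈ 438.58 μg.
mixodine: 899 × (1/2)^(0.828/1.44) = 899 × (1/2)^0.575 ≈ 603.49 μg.
Total = 438.58 + 603.49 ≈ 1042.1 μg.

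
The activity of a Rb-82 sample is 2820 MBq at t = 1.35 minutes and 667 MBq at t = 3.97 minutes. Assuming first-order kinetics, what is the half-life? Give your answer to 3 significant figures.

1.26 minutes

Over Δt = 3.97 − 1.35 = 2.62 minutes, the level fell by a factor of 2820/667 ≈ 4.2279.
n = log₂(4.2279) ≈ 2.0799 half-lives, so t½ = 2.62/2.0799 ≈ 1.2597 minutes.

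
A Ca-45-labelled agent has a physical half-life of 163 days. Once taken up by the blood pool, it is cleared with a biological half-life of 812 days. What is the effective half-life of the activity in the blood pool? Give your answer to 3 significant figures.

1/t_eff = 1/t_phys + 1/t_biol = 1/163 + 1/812 = 0.0073665 per day.
t_eff = 163 × 812 / (163 + 812) ≈ 135.75 days.

136 days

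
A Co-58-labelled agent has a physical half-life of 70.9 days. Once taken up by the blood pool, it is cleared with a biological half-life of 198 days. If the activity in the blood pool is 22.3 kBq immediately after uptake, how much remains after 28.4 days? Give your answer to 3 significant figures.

1/t_eff = 1/t_phys + 1/t_biol = 1/70.9 + 1/198 = 0.019155 per day.
t_eff = 70.9 × 198 / (70.9 + 198) ≈ 52.206 days.
Remaining = 22.3 × (1/2)^(28.4/52.206) = 22.3 × (1/2)^0.544 ≈ 15.295 kBq.

15.3 kBq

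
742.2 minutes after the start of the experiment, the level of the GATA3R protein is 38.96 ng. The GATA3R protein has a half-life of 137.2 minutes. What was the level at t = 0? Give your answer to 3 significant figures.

Number of half-lives elapsed: n = 742.2/137.2 ≈ 5.4096.
A₀ = A × 2^n = 38.96 × 2^5.4096 = 38.96 × 42.507 ≈ 1656.1 ng.

1660 ng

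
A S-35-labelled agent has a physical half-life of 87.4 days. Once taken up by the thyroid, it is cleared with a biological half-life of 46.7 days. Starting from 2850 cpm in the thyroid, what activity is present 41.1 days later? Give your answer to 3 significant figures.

1120 cpm

1/t_eff = 1/t_phys + 1/t_biol = 1/87.4 + 1/46.7 = 0.032855 per day.
t_eff = 87.4 × 46.7 / (87.4 + 46.7) ≈ 30.437 days.
Remaining = 2850 × (1/2)^(41.1/30.437) = 2850 × (1/2)^1.3503 ≈ 1117.8 cpm.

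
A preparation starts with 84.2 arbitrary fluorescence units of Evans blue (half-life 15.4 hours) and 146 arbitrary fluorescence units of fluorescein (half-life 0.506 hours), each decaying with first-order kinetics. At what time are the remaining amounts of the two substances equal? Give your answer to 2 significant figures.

Set 84.2·(1/2)^(t/15.4) = 146·(1/2)^(t/0.506).
Taking log₂: log₂(84.2/146) = t·(1/15.4 − 1/0.506).
log₂(0.57671) = -0.79408; 1/15.4 − 1/0.506 = -1.9113.
t = -0.79408 / -1.9113 ≈ 0.41545 hours.

0.42 hours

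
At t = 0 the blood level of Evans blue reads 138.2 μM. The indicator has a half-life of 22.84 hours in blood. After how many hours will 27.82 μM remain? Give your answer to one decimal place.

52.8 hours

Fraction remaining = 27.82/138.2 ≈ 0.2013.
n = log₂(138.2/27.82) = ln(4.9676)/ln 2 ≈ 2.3126 half-lives.
t = n × t½ = 2.3126 × 22.84 ≈ 52.819 hours.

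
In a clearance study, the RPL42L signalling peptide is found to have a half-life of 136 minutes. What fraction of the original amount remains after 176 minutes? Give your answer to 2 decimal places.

0.41

n = 176/136 ≈ 1.2941 half-lives.
Fraction remaining = (1/2)^1.2941 ≈ 0.40779.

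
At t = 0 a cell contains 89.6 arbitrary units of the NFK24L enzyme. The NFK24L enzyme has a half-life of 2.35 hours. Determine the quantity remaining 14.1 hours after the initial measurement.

Elapsed time is 6 half-lives (14.1/2.35).
Each half-life halves the amount: 89.6 × (1/2)^6 = 89.6/64 = 1.4 arbitrary units.

1.4 arbitrary units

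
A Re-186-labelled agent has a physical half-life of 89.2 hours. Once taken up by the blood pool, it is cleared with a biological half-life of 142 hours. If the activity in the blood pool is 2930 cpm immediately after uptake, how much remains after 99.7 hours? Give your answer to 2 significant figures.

1/t_eff = 1/t_phys + 1/t_biol = 1/89.2 + 1/142 = 0.018253 per hour.
t_eff = 89.2 × 142 / (89.2 + 142) ≈ 54.785 hours.
Remaining = 2930 × (1/2)^(99.7/54.785) = 2930 × (1/2)^1.8198 ≈ 829.94 cpm.

830 cpm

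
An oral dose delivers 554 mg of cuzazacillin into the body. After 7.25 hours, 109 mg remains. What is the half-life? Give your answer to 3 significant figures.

A/A₀ = 109/554 ≈ 0.19675.
n = log₂(5.0826) ≈ 2.3456 half-lives elapsed in 7.25 hours.
t½ = 7.25/2.3456 ≈ 3.0909 hours.

3.09 hours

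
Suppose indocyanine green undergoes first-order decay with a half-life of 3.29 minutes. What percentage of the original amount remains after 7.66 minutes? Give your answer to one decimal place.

19.9%

n = 7.66/3.29 ≈ 2.3283 half-lives.
Fraction remaining = (1/2)^2.3283 ≈ 0.19912, i.e. 19.912%.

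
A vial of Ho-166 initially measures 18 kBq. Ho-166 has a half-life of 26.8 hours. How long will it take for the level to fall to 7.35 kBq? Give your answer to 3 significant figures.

Fraction remaining = 7.35/18 ≈ 0.40833.
n = log₂(18/7.35) = ln(2.449)/ln 2 ≈ 1.2922 half-lives.
t = n × t½ = 1.2922 × 26.8 ≈ 34.63 hours.

34.6 hours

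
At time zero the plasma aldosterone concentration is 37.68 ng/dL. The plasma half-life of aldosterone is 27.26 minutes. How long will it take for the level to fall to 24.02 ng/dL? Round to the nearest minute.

Fraction remaining = 24.02/37.68 ≈ 0.63747.
n = log₂(37.68/24.02) = ln(1.5687)/ln 2 ≈ 0.64956 half-lives.
t = n × t½ = 0.64956 × 27.26 ≈ 17.707 minutes.

18 minutes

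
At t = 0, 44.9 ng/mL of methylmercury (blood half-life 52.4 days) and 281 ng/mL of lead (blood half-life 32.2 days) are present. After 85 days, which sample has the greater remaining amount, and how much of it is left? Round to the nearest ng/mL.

lead, 45 ng/mL

methylmercury: 44.9 × (1/2)^1.6221 ≈ 14.586 ng/mL.
lead: 281 × (1/2)^2.6398 ≈ 45.088 ng/mL.
Lead has more remaining, at ≈ 45.088 ng/mL.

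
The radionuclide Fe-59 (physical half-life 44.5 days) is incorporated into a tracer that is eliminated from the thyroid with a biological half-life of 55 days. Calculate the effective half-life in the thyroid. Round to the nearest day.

1/t_eff = 1/t_phys + 1/t_biol = 1/44.5 + 1/55 = 0.040654 per day.
t_eff = 44.5 × 55 / (44.5 + 55) ≈ 24.598 days.

25 days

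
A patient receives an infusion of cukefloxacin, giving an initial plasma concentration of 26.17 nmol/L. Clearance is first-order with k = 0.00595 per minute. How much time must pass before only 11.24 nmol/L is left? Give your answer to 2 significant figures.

t½ = ln 2 / k = 0.69315 / 0.00595 ≈ 116.5 minutes.
Fraction remaining = 11.24/26.17 ≈ 0.4295.
n = log₂(26.17/11.24) = ln(2.3283)/ln 2 ≈ 1.2193 half-lives.
t = n × t½ = 1.2193 × 116.5 ≈ 142.04 minutes.

140 minutes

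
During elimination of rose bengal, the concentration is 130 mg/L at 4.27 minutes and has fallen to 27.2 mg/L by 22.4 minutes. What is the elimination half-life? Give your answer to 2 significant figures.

8.0 minutes

Over Δt = 22.4 − 4.27 = 18.13 minutes, the level fell by a factor of 130/27.2 ≈ 4.7794.
n = log₂(4.7794) ≈ 2.2568 half-lives, so t½ = 18.13/2.2568 ≈ 8.0334 minutes.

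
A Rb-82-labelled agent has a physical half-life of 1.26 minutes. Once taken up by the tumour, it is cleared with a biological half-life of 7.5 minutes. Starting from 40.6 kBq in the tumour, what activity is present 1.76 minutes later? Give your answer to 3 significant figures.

1/t_eff = 1/t_phys + 1/t_biol = 1/1.26 + 1/7.5 = 0.92698 per minute.
t_eff = 1.26 × 7.5 / (1.26 + 7.5) ≈ 1.0788 minutes.
Remaining = 40.6 × (1/2)^(1.76/1.0788) = 40.6 × (1/2)^1.6315 ≈ 13.104 kBq.

13.1 kBq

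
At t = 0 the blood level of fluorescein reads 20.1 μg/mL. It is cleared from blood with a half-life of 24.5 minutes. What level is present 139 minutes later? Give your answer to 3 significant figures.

0.394 μg/mL

Number of half-lives: n = 139/24.5 ≈ 5.6735.
Remaining = 20.1 × (1/2)^5.6735 = 20.1 × 0.019594 ≈ 0.39383 μg/mL.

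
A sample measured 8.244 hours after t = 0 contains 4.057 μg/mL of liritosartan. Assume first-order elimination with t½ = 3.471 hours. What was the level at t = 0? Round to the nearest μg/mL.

21 μg/mL

Number of half-lives elapsed: n = 8.244/3.471 ≈ 2.3751.
A₀ = A × 2^n = 4.057 × 2^2.3751 = 4.057 × 5.1877 ≈ 21.047 μg/mL.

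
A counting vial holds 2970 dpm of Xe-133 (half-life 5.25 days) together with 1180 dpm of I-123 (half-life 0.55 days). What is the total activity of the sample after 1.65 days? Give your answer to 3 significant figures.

2540 dpm

Xe-133: 2970 × (1/2)^(1.65/5.25) = 2970 × (1/2)^0.31429 ≈ 2388.6 dpm.
I-123: 1180 × (1/2)^(1.65/0.55) = 1180 × (1/2)^3 ≈ 147.5 dpm.
Total = 2388.6 + 147.5 ≈ 2536.1 dpm.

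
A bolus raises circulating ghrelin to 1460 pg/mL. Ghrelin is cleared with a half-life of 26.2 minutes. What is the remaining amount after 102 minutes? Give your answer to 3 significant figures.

Number of half-lives: n = 102/26.2 ≈ 3.8931.
Remaining = 1460 × (1/2)^3.8931 = 1460 × 0.067306 ≈ 98.266 pg/mL.

98.3 pg/mL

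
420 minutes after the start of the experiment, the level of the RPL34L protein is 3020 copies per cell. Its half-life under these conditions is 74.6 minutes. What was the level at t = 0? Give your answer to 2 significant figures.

150000 copies per cell

Number of half-lives elapsed: n = 420/74.6 ≈ 5.63.
A₀ = A × 2^n = 3020 × 2^5.63 = 3020 × 49.523 ≈ 149560 copies per cell.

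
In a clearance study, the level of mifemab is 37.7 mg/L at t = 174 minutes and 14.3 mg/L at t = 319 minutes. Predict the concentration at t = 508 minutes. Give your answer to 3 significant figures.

Over Δt = 319 − 174 = 145 minutes, the level fell by a factor of 37.7/14.3 ≈ 2.6364.
n = log₂(2.6364) ≈ 1.3985 half-lives, so t½ = 145/1.3985 ≈ 103.68 minutes.
From t = 319 to t = 508: 14.3 × (1/2)^((508−319)/103.68) ≈ 4.0418 mg/L.

4.04 mg/L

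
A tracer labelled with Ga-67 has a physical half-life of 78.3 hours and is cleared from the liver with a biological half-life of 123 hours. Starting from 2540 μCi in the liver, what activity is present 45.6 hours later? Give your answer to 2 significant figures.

1300 μCi

1/t_eff = 1/t_phys + 1/t_biol = 1/78.3 + 1/123 = 0.020901 per hour.
t_eff = 78.3 × 123 / (78.3 + 123) ≈ 47.844 hours.
Remaining = 2540 × (1/2)^(45.6/47.844) = 2540 × (1/2)^0.95311 ≈ 1312 μCi.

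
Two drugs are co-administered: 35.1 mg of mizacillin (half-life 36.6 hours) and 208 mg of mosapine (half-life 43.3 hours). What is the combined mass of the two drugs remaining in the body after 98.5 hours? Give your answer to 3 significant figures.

48.4 mg

mizacillin: 35.1 × (1/2)^(98.5/36.6) = 35.1 × (1/2)^2.6913 ≈ 5.4345 mg.
mosapine: 208 × (1/2)^(98.5/43.3) = 208 × (1/2)^2.2748 ≈ 42.981 mg.
Total = 5.4345 + 42.981 ≈ 48.415 mg.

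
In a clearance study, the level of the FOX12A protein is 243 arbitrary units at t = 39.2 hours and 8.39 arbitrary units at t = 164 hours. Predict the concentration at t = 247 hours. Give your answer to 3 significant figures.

0.894 arbitrary units

Over Δt = 164 − 39.2 = 124.8 hours, the level fell by a factor of 243/8.39 ≈ 28.963.
n = log₂(28.963) ≈ 4.8561 half-lives, so t½ = 124.8/4.8561 ≈ 25.699 hours.
From t = 164 to t = 247: 8.39 × (1/2)^((247−164)/25.699) ≈ 0.89442 arbitrary units.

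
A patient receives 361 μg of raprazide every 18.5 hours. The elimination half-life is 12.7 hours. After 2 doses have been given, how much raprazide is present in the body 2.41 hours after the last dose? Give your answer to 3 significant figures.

The 2 doses were given 20.91, 2.41 hours ago.
Total = 361·(1/2)^(20.91/12.7) + 361·(1/2)^(2.41/12.7)
      = 115.31 + 316.51 ≈ 431.82 μg.

432 μg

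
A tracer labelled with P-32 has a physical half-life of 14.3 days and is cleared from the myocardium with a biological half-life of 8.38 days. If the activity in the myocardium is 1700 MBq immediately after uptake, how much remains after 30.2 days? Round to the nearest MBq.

1/t_eff = 1/t_phys + 1/t_biol = 1/14.3 + 1/8.38 = 0.18926 per day.
t_eff = 14.3 × 8.38 / (14.3 + 8.38) ≈ 5.2837 days.
Remaining = 1700 × (1/2)^(30.2/5.2837) = 1700 × (1/2)^5.7157 ≈ 32.348 MBq.

32 MBq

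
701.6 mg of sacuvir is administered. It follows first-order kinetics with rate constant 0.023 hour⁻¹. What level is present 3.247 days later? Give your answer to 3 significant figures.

t½ = ln 2 / λ = 0.69315 / 0.023 ≈ 30.137 hours.
Convert the elapsed time: 3.247 days = 77.928 hours.
Number of half-lives: n = 77.928/30.137 ≈ 2.5858.
Remaining = 701.6 × (1/2)^2.5858 = 701.6 × 0.16657 ≈ 116.87 mg.

117 mg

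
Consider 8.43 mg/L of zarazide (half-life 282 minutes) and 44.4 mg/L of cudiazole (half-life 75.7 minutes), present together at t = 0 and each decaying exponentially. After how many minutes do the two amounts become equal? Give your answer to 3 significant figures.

248 minutes

Set 8.43·(1/2)^(t/282) = 44.4·(1/2)^(t/75.7).
Taking log₂: log₂(8.43/44.4) = t·(1/282 − 1/75.7).
log₂(0.18986) = -2.397; 1/282 − 1/75.7 = -0.0096639.
t = -2.397 / -0.0096639 ≈ 248.03 minutes.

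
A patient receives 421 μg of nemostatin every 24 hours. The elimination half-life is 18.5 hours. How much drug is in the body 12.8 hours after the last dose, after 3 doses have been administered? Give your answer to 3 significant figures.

The 3 doses were given 60.8, 36.8, 12.8 hours ago.
Total = 421·(1/2)^(60.8/18.5) + 421·(1/2)^(36.8/18.5) + 421·(1/2)^(12.8/18.5)
      = 43.147 + 106.04 + 260.62 ≈ 409.81 μg.

410 μg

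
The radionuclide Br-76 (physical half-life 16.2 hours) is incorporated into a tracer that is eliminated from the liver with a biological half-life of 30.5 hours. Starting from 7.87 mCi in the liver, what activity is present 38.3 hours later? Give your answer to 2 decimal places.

1/t_eff = 1/t_phys + 1/t_biol = 1/16.2 + 1/30.5 = 0.094515 per hour.
t_eff = 16.2 × 30.5 / (16.2 + 30.5) ≈ 10.58 hours.
Remaining = 7.87 × (1/2)^(38.3/10.58) = 7.87 × (1/2)^3.6199 ≈ 0.64013 mCi.

0.64 mCi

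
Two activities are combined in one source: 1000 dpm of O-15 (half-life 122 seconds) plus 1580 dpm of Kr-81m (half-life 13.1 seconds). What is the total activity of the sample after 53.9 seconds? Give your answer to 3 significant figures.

827 dpm

O-15: 1000 × (1/2)^(53.9/122) = 1000 × (1/2)^0.4418 ≈ 736.21 dpm.
Kr-81m: 1580 × (1/2)^(53.9/13.1) = 1580 × (1/2)^4.1145 ≈ 91.215 dpm.
Total = 736.21 + 91.215 ≈ 827.43 dpm.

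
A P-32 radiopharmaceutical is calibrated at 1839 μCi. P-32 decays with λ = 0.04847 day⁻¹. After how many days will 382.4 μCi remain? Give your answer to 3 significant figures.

32.4 days

t½ = ln 2 / λ = 0.69315 / 0.04847 ≈ 14.301 days.
Fraction remaining = 382.4/1839 ≈ 0.20794.
n = log₂(1839/382.4) = ln(4.8091)/ln 2 ≈ 2.2658 half-lives.
t = n × t½ = 2.2658 × 14.301 ≈ 32.402 days.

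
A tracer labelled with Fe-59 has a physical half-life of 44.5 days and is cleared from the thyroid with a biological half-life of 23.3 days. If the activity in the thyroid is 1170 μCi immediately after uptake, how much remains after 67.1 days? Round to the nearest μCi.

56 μCi

1/t_eff = 1/t_phys + 1/t_biol = 1/44.5 + 1/23.3 = 0.06539 per day.
t_eff = 44.5 × 23.3 / (44.5 + 23.3) ≈ 15.293 days.
Remaining = 1170 × (1/2)^(67.1/15.293) = 1170 × (1/2)^4.3877 ≈ 55.893 μCi.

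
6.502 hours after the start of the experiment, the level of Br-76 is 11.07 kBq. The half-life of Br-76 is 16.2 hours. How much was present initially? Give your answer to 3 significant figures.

Number of half-lives elapsed: n = 6.502/16.2 ≈ 0.40136.
A₀ = A × 2^n = 11.07 × 2^0.40136 = 11.07 × 1.3208 ≈ 14.621 kBq.

14.6 kBq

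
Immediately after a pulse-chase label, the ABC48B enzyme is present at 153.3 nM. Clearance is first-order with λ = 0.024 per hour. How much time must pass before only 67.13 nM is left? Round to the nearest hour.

t½ = ln 2 / λ = 0.69315 / 0.024 ≈ 28.881 hours.
Fraction remaining = 67.13/153.3 ≈ 0.4379.
n = log₂(153.3/67.13) = ln(2.2836)/ln 2 ≈ 1.1913 half-lives.
t = n × t½ = 1.1913 × 28.881 ≈ 34.407 hours.

34 hours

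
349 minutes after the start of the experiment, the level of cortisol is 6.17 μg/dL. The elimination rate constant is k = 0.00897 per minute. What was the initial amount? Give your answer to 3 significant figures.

t½ = ln 2 / k = 0.69315 / 0.00897 ≈ 77.274 minutes.
Number of half-lives elapsed: n = 349/77.274 ≈ 4.5164.
A₀ = A × 2^n = 6.17 × 2^4.5164 = 6.17 × 22.886 ≈ 141.21 μg/dL.

141 μg/dL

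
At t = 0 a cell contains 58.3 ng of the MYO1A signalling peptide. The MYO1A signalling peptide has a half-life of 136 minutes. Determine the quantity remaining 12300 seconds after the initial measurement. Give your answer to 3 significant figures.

20.5 ng

Convert the elapsed time: 12300 seconds = 205 minutes.
Number of half-lives: n = 205/136 ≈ 1.5074.
Remaining = 58.3 × (1/2)^1.5074 = 58.3 × 0.35176 ≈ 20.507 ng.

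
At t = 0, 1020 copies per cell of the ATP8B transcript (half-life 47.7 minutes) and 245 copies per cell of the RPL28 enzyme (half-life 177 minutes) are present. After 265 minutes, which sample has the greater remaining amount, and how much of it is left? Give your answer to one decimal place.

ATP8B transcript: 1020 × (1/2)^5.5556 ≈ 21.688 copies per cell.
RPL28 enzyme: 245 × (1/2)^1.4972 ≈ 86.79 copies per cell.
RPL28 enzyme has more remaining, at ≈ 86.79 copies per cell.

RPL28 enzyme, 86.8 copies per cell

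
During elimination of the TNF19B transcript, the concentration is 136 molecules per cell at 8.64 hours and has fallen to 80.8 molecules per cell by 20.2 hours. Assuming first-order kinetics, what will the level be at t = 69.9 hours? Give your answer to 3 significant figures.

Over Δt = 20.2 − 8.64 = 11.56 hours, the level fell by a factor of 136/80.8 ≈ 1.6832.
n = log₂(1.6832) ≈ 0.75118 half-lives, so t½ = 11.56/0.75118 ≈ 15.389 hours.
From t = 20.2 to t = 69.9: 80.8 × (1/2)^((69.9−20.2)/15.389) ≈ 8.6143 molecules per cell.

8.61 molecules per cell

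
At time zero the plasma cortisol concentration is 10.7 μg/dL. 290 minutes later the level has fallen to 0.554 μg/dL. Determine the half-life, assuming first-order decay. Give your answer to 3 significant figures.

A/A₀ = 0.554/10.7 ≈ 0.051776.
n = log₂(19.314) ≈ 4.2716 half-lives elapsed in 290 minutes.
t½ = 290/4.2716 ≈ 67.891 minutes.

67.9 minutes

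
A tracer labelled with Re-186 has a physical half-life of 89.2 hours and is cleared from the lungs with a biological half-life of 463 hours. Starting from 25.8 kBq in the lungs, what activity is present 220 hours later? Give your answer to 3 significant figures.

1/t_eff = 1/t_phys + 1/t_biol = 1/89.2 + 1/463 = 0.013371 per hour.
t_eff = 89.2 × 463 / (89.2 + 463) ≈ 74.791 hours.
Remaining = 25.8 × (1/2)^(220/74.791) = 25.8 × (1/2)^2.9415 ≈ 3.3584 kBq.

3.36 kBq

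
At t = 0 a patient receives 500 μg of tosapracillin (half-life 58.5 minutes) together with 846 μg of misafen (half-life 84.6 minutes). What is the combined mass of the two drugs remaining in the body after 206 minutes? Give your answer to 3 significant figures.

200 μg

tosapracillin: 500 × (1/2)^(206/58.5) = 500 × (1/2)^3.5214 ≈ 43.544 μg.
misafen: 846 × (1/2)^(206/84.6) = 846 × (1/2)^2.435 ≈ 156.45 μg.
Total = 43.544 + 156.45 ≈ 199.99 μg.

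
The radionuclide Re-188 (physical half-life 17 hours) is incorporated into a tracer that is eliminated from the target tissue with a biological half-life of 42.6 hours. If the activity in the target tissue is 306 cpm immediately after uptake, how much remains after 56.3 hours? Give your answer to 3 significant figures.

12.3 cpm

1/t_eff = 1/t_phys + 1/t_biol = 1/17 + 1/42.6 = 0.082298 per hour.
t_eff = 17 × 42.6 / (17 + 42.6) ≈ 12.151 hours.
Remaining = 306 × (1/2)^(56.3/12.151) = 306 × (1/2)^4.6334 ≈ 12.329 cpm.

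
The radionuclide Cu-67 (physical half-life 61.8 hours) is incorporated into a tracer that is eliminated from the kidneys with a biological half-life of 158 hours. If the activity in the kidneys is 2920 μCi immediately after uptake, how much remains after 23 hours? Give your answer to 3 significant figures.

2040 μCi

1/t_eff = 1/t_phys + 1/t_biol = 1/61.8 + 1/158 = 0.02251 per hour.
t_eff = 61.8 × 158 / (61.8 + 158) ≈ 44.424 hours.
Remaining = 2920 × (1/2)^(23/44.424) = 2920 × (1/2)^0.51774 ≈ 2039.5 μCi.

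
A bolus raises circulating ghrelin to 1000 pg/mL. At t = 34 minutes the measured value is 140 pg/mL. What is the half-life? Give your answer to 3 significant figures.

A/A₀ = 140/1000 ≈ 0.14.
n = log₂(7.1429) ≈ 2.8365 half-lives elapsed in 34 minutes.
t½ = 34/2.8365 ≈ 11.987 minutes.

12.0 minutes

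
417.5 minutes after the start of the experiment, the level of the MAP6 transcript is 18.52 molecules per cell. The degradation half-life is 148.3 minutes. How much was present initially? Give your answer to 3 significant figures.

130 molecules per cell

Number of half-lives elapsed: n = 417.5/148.3 ≈ 2.8152.
A₀ = A × 2^n = 18.52 × 2^2.8152 = 18.52 × 7.0384 ≈ 130.35 molecules per cell.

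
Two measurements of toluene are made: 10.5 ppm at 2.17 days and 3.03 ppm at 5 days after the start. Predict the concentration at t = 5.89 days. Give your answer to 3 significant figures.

2.05 ppm

Over Δt = 5 − 2.17 = 2.83 days, the level fell by a factor of 10.5/3.03 ≈ 3.4653.
n = log₂(3.4653) ≈ 1.793 half-lives, so t½ = 2.83/1.793 ≈ 1.5784 days.
From t = 5 to t = 5.89: 3.03 × (1/2)^((5.89−5)/1.5784) ≈ 2.0497 ppm.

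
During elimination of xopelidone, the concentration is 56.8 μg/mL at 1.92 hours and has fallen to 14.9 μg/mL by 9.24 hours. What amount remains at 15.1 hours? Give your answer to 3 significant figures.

5.10 μg/mL

Over Δt = 9.24 − 1.92 = 7.32 hours, the level fell by a factor of 56.8/14.9 ≈ 3.8121.
n = log₂(3.8121) ≈ 1.9306 half-lives, so t½ = 7.32/1.9306 ≈ 3.7916 hours.
From t = 9.24 to t = 15.1: 14.9 × (1/2)^((15.1−9.24)/3.7916) ≈ 5.1043 μg/mL.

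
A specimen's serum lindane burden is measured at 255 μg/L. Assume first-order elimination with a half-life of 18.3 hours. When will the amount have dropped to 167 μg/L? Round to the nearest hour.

Fraction remaining = 167/255 ≈ 0.6549.
n = log₂(255/167) = ln(1.5269)/ln 2 ≈ 0.61065 half-lives.
t = n × t½ = 0.61065 × 18.3 ≈ 11.175 hours.

11 hours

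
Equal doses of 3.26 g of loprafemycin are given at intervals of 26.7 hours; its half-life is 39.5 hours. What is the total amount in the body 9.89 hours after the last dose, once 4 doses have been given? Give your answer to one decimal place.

The 4 doses were given 89.99, 63.29, 36.59, 9.89 hours ago.
Total = 3.26·(1/2)^(89.99/39.5) + 3.26·(1/2)^(63.29/39.5) + 3.26·(1/2)^(36.59/39.5) + 3.26·(1/2)^(9.89/39.5)
      = 0.67205 + 1.0737 + 1.7154 + 2.7406 ≈ 6.2018 g.

6.2 g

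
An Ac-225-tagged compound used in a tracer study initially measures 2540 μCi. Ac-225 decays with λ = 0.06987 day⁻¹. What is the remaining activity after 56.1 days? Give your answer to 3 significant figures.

t½ = ln 2 / λ = 0.69315 / 0.06987 ≈ 9.9205 days.
Number of half-lives: n = 56.1/9.9205 ≈ 5.6549.
Remaining = 2540 × (1/2)^5.6549 = 2540 × 0.019847 ≈ 50.411 μCi.

50.4 μCi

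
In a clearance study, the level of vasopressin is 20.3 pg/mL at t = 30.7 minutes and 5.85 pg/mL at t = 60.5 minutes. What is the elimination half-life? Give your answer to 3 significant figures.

Over Δt = 60.5 − 30.7 = 29.8 minutes, the level fell by a factor of 20.3/5.85 ≈ 3.4701.
n = log₂(3.4701) ≈ 1.795 half-lives, so t½ = 29.8/1.795 ≈ 16.602 minutes.

16.6 minutes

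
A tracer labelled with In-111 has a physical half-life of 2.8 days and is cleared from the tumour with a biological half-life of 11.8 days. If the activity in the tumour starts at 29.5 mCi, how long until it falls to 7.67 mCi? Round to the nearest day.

4 days

1/t_eff = 1/t_phys + 1/t_biol = 1/2.8 + 1/11.8 = 0.44189 per day.
t_eff = 2.8 × 11.8 / (2.8 + 11.8) ≈ 2.263 days.
n = log₂(29.5/7.67) ≈ 1.9434; t = 1.9434 × 2.263 ≈ 4.398 days.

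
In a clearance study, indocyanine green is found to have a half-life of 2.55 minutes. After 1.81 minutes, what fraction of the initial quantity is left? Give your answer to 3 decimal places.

0.611

n = 1.81/2.55 ≈ 0.7098 half-lives.
Fraction remaining = (1/2)^0.7098 ≈ 0.6114.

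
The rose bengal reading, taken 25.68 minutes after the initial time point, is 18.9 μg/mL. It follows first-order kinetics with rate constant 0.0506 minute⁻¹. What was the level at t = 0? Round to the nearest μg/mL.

t½ = ln 2 / k = 0.69315 / 0.0506 ≈ 13.699 minutes.
Number of half-lives elapsed: n = 25.68/13.699 ≈ 1.8746.
A₀ = A × 2^n = 18.9 × 2^1.8746 = 18.9 × 3.6671 ≈ 69.309 μg/mL.

69 μg/mL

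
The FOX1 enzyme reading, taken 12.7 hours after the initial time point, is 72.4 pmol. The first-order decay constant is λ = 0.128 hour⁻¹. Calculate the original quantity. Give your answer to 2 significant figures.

370 pmol

t½ = ln 2 / λ = 0.69315 / 0.128 ≈ 5.4152 hours.
Number of half-lives elapsed: n = 12.7/5.4152 ≈ 2.3452.
A₀ = A × 2^n = 72.4 × 2^2.3452 = 72.4 × 5.0815 ≈ 367.9 pmol.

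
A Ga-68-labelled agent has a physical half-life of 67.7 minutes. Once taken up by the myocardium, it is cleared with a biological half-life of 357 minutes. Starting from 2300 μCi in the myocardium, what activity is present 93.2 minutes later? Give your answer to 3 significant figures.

739 μCi

1/t_eff = 1/t_phys + 1/t_biol = 1/67.7 + 1/357 = 0.017572 per minute.
t_eff = 67.7 × 357 / (67.7 + 357) ≈ 56.908 minutes.
Remaining = 2300 × (1/2)^(93.2/56.908) = 2300 × (1/2)^1.6377 ≈ 739.13 μCi.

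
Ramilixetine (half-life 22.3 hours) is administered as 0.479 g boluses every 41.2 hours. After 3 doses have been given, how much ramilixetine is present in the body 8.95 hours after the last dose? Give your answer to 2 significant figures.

0.49 g

The 3 doses were given 91.35, 50.15, 8.95 hours ago.
Total = 0.479·(1/2)^(91.35/22.3) + 0.479·(1/2)^(50.15/22.3) + 0.479·(1/2)^(8.95/22.3)
      = 0.028002 + 0.10078 + 0.36268 ≈ 0.49145 g.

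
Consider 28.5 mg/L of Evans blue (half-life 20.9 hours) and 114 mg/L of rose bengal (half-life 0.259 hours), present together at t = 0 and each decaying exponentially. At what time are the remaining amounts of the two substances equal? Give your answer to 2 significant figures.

Set 28.5·(1/2)^(t/20.9) = 114·(1/2)^(t/0.259).
Taking log₂: log₂(28.5/114) = t·(1/20.9 − 1/0.259).
log₂(0.25) = -2; 1/20.9 − 1/0.259 = -3.8132.
t = -2 / -3.8132 ≈ 0.5245 hours.

0.52 hours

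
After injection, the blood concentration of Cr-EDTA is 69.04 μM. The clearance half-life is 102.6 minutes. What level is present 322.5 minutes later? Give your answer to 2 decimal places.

7.81 μM

Number of half-lives: n = 322.5/102.6 ≈ 3.1433.
Remaining = 69.04 × (1/2)^3.1433 = 69.04 × 0.11318 ≈ 7.8141 μM.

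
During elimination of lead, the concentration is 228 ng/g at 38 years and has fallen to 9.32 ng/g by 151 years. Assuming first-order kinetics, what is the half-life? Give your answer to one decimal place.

24.5 years

Over Δt = 151 − 38 = 113 years, the level fell by a factor of 228/9.32 ≈ 24.464.
n = log₂(24.464) ≈ 4.6126 half-lives, so t½ = 113/4.6126 ≈ 24.498 years.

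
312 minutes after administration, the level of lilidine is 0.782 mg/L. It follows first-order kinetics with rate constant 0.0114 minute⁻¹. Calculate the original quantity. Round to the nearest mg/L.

t½ = ln 2 / λ = 0.69315 / 0.0114 ≈ 60.802 minutes.
Number of half-lives elapsed: n = 312/60.802 ≈ 5.1314.
A₀ = A × 2^n = 0.782 × 2^5.1314 = 0.782 × 35.051 ≈ 27.41 mg/L.

27 mg/L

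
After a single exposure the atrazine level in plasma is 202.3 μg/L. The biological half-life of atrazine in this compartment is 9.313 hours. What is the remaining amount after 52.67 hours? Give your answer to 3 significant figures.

4.01 μg/L

Number of half-lives: n = 52.67/9.313 ≈ 5.6555.
Remaining = 202.3 × (1/2)^5.6555 = 202.3 × 0.019839 ≈ 4.0134 μg/L.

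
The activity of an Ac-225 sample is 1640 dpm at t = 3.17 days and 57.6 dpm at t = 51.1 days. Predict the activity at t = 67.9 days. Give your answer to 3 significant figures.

17.8 dpm

Over Δt = 51.1 − 3.17 = 47.93 days, the level fell by a factor of 1640/57.6 ≈ 28.472.
n = log₂(28.472) ≈ 4.8315 half-lives, so t½ = 47.93/4.8315 ≈ 9.9203 days.
From t = 51.1 to t = 67.9: 57.6 × (1/2)^((67.9−51.1)/9.9203) ≈ 17.809 dpm.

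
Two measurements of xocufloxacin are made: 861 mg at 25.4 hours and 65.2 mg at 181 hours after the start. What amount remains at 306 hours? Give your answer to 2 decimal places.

8.20 mg

Over Δt = 181 − 25.4 = 155.6 hours, the level fell by a factor of 861/65.2 ≈ 13.206.
n = log₂(13.206) ≈ 3.7231 half-lives, so t½ = 155.6/3.7231 ≈ 41.793 hours.
From t = 181 to t = 306: 65.2 × (1/2)^((306−181)/41.793) ≈ 8.2016 mg.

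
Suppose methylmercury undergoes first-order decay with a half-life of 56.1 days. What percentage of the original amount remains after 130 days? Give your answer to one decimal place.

20.1%

n = 130/56.1 ≈ 2.3173 half-lives.
Fraction remaining = (1/2)^2.3173 ≈ 0.20064, i.e. 20.064%.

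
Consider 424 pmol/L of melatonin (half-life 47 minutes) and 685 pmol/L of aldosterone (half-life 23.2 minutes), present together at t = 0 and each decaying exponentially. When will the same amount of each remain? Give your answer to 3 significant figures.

Set 424·(1/2)^(t/47) = 685·(1/2)^(t/23.2).
Taking log₂: log₂(424/685) = t·(1/47 − 1/23.2).
log₂(0.61898) = -0.69204; 1/47 − 1/23.2 = -0.021827.
t = -0.69204 / -0.021827 ≈ 31.706 minutes.

31.7 minutes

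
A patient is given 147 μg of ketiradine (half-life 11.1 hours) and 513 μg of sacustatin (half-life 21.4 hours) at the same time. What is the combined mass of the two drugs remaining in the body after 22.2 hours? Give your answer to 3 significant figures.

287 μg

ketiradine: 147 × (1/2)^(22.2/11.1) = 147 × (1/2)^2 ≈ 36.75 μg.
sacustatin: 513 × (1/2)^(22.2/21.4) = 513 × (1/2)^1.0374 ≈ 249.94 μg.
Total = 36.75 + 249.94 ≈ 286.69 μg.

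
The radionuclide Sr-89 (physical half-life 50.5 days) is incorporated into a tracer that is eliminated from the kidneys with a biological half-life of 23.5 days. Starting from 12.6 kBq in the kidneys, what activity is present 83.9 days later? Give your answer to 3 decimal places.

0.335 kBq

1/t_eff = 1/t_phys + 1/t_biol = 1/50.5 + 1/23.5 = 0.062355 per day.
t_eff = 50.5 × 23.5 / (50.5 + 23.5) ≈ 16.037 days.
Remaining = 12.6 × (1/2)^(83.9/16.037) = 12.6 × (1/2)^5.2316 ≈ 0.33535 kBq.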